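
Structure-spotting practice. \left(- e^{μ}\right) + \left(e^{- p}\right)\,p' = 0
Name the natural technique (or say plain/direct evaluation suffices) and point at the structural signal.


Diagnosis: separation of variables — one side of the product carries the independent variable, the other the unknown — the textbook separation shape. One could also solve this as an exact equation; with each coefficient in its own variable, separating is the same work with fewer steps.


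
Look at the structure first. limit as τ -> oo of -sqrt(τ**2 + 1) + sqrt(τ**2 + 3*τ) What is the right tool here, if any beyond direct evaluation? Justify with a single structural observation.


Method: conjugate multiplication — an infinity-minus-infinity difference with a surviving radical — multiply by the conjugate to cancel the divergence.


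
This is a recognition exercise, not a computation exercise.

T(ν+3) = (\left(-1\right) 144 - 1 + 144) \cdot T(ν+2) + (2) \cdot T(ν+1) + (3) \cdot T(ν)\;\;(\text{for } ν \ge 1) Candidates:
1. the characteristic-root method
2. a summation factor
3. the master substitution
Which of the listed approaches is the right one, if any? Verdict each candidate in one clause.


Method: the characteristic-root method — shift-invariance with fixed coefficients calls for exponential trials; the characteristic polynomial finds every r^ν.
- the characteristic-root method — a fit — the right tool for this form.
- a summation factor — the recurrence reaches back more than one step, outside the first-order family a summation factor normalizes.
- the master substitution — with no divided-index recursive call, reindexing by powers of a base buys nothing.


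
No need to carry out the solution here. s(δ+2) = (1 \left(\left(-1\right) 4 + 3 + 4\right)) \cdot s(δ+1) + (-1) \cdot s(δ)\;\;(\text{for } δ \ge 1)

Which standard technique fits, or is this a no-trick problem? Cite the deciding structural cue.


Diagnosis: the characteristic-root method — the recurrence is linear and homogeneous with constant coefficients, so the ansatz r^δ turns it into a polynomial equation for r.


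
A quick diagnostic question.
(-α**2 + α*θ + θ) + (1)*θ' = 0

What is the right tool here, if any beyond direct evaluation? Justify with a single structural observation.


Technique: a linear integrating factor — linear in the unknown with genuine forcing: multiply through by the exponential of the integrated coefficient and the left side closes into one derivative.


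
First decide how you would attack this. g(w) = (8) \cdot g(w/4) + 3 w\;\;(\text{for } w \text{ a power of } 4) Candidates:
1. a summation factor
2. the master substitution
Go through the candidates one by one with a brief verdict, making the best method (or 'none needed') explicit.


Technique: the master substitution — the argument contracts 4-fold per step: reindex w exponentially and solve the linear recurrence in the new index.
- a summation factor: the recursion divides its index rather than shifting it — there is no previous-term chain for a summation factor to telescope.
- the master substitution: yes, a natural case for it.


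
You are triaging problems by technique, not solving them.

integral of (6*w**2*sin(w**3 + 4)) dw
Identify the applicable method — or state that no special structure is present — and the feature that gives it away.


Verdict: u-substitution — 6*w**2 matches the derivative of w**3 + 4 up to a constant; with u = w**3 + 4 the whole integrand folds into a function of u alone.


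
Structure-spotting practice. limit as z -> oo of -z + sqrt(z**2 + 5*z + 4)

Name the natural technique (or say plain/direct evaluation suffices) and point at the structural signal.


Diagnosis: conjugate multiplication — turning the difference into a conjugate-rationalized ratio makes the limit readable.


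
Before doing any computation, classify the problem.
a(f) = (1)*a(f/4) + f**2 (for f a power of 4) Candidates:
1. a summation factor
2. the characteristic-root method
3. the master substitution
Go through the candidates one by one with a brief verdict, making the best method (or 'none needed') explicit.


Method: the master substitution — the argument contracts 4-fold per step: reindex f exponentially and solve the linear recurrence in the new index.
- a summation factor — a divided-index call is outside the fixed-shift first-order family a summation factor normalizes.
- the characteristic-root method: the recursion divides its index rather than shifting it — outside the constant-shift family the root method covers.
- the master substitution: a fit — the right tool for this form.


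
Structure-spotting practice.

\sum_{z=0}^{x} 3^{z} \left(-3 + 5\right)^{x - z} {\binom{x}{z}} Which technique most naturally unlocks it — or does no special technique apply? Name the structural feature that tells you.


Technique: the binomial theorem — {\binom{x}{z}} weighting matched powers of 3 and (-3 + 5) is the expanded form of (3 + (-3 + 5))^x — fold it back up.


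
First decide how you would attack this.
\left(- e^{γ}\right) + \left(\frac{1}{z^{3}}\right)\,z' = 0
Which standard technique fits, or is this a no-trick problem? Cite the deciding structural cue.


Diagnosis: separation of variables — solved for the derivative, the right side splits multiplicatively into a function of each variable alone — divide and integrate each side. The cross-partial test also passes here (vacuously, each side single-variable); the potential-function route would work, separation is simply more immediate.


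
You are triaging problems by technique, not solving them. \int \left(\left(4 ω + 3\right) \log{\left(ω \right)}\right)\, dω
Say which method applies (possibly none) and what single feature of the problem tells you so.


Best approach: integration by parts — choose u = \log{\left(ω \right)}: one derivative turns the logarithm algebraic, and the remaining factor 4 ω + 3 integrates term by term under the power rule.


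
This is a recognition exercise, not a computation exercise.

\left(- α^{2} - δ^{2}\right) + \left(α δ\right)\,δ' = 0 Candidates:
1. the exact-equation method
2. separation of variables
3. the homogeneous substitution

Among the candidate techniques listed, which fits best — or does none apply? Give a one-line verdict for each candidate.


Diagnosis: the homogeneous substitution — scaling α and δ together leaves the slope fixed — it depends only on δ/α, so substitute the ratio. Rearranged, this also fits the Bernoulli template directly; the homogeneous substitution reads the structure without the rearrangement.
- the exact-equation method: the cross partial derivatives disagree, so no single potential exists.
- separation of variables — the two dependences do not factor apart.
- the homogeneous substitution: a fit — the right tool for this form.


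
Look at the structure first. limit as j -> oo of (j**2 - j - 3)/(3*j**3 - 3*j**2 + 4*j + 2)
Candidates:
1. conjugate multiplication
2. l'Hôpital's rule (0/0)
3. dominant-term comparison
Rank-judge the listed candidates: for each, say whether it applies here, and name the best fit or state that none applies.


Technique: dominant-term comparison — at large j only the top-degree terms survive; compare the leading terms and the limit falls out.
- conjugate multiplication: rationalization has no target — no divergent radical difference appears.
- l'Hôpital's rule (0/0): no 0/0 form appears: written as one quotient, top and bottom both grow without bound, and the ratio is decided by their leading terms.
- dominant-term comparison: applicable, and directly so.


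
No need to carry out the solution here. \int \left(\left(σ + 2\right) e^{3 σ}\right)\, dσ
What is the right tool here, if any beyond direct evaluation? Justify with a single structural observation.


Method: integration by parts — a polynomial σ + 2 against the kernel e^{3 σ} is the signature bounded-ladder case for integration by parts.


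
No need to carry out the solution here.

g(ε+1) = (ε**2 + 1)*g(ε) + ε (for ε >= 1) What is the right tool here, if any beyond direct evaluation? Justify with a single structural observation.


Verdict: a summation factor — rescale the sequence by the product of the weights ε**2 + 1 so far — the recurrence collapses to a plain running sum.


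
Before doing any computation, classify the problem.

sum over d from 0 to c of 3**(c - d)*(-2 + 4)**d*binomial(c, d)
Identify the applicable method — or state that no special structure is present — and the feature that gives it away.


Method: the binomial theorem — binomial(c, d) weighting matched powers of (-2 + 4) and 3 is the expanded form of ((-2 + 4) + 3)^c — fold it back up.


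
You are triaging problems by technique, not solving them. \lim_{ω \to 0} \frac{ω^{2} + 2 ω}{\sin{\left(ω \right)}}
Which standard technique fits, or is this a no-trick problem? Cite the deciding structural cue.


Technique: l'Hôpital's rule (0/0) — both numerator and denominator vanish at 0: the genuine 0/0 indeterminate that l'Hôpital exists for. The standard small-argument limits would also carry it; the rule is the systematic route.


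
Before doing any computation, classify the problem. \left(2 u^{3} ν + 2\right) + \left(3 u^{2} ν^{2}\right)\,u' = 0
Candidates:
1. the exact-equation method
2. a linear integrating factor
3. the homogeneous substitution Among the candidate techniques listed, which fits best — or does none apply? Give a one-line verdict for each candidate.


Diagnosis: the exact-equation method — the cross partial derivatives of 2 u^{3} ν + 2 and 3 u^{2} ν^{2} agree, so the left side is the total differential of one potential in ν and u.
- the exact-equation method: applicable, and directly so.
- a linear integrating factor — a nonlinear term in the unknown puts this outside the integrating-factor template.
- the homogeneous substitution — the slope is not a function of the ratio of the variables alone.


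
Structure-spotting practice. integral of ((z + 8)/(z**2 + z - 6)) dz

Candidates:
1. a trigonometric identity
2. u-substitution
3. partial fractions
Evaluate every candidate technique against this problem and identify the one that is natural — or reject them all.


Method: partial fractions — the factorization of z**2 + z - 6 is the whole battle; after it, each term is a table integral.
- a trigonometric identity — with no trigonometric functions present, identity rewriting has no target.
- u-substitution: no subexpression of the integrand serves as a whole-integral substitution inner — individual terms may offer their own, but none carries its derivative as a factor of the full integrand; a working change of variable would have to be constructed from outside the expression.
- partial fractions — a fit — the right tool for this form.


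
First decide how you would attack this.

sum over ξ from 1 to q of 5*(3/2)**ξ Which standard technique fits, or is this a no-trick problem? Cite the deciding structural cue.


Best approach: the geometric series formula — check a ratio of consecutive terms: it is 3/2, independent of the index, so the geometric formula closes the sum.


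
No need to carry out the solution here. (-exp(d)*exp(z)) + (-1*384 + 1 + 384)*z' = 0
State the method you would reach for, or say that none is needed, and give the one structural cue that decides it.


Best approach: separation of variables — solved for the derivative, the right side factors as exp(d) times exp(z) — all d-dependence separates from all z-dependence.


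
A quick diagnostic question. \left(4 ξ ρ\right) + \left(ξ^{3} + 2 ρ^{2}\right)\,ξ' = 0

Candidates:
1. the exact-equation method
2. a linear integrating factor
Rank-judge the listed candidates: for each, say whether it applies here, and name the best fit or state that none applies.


Diagnosis: the exact-equation method — check exactness first: here it holds (4 ξ ρ, ξ^{3} + 2 ρ^{2} have matching cross partials), so no integrating factor is needed.
- the exact-equation method: yes, a natural case for it.
- a linear integrating factor: a nonlinear term in the unknown puts this outside the integrating-factor template.


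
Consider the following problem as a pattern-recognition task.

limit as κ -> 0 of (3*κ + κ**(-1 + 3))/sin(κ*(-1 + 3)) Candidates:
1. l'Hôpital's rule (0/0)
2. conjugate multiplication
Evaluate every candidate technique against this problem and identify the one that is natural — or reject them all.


Verdict: l'Hôpital's rule (0/0) — numerator and denominator both vanish at 0 — a genuine 0/0 form, which is exactly when l'Hôpital applies. The standard small-argument limits would also carry it; the rule is the systematic route.
- l'Hôpital's rule (0/0) — a fit — the right tool for this form.
- conjugate multiplication: no divergent radical difference is present for a conjugate pair to cancel.


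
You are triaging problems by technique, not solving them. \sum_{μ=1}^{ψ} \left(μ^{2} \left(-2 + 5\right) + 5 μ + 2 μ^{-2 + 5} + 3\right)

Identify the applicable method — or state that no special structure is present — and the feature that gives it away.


Verdict: no special technique — every summand is a constant multiple of a power of μ — apply the standard power-sum identities one degree at a time.


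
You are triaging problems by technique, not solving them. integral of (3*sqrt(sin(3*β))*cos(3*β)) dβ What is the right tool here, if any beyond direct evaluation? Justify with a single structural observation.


Verdict: u-substitution — collected, the integrand has one factor that is, up to a constant, the derivative of an inner expression the rest depends on — substitute for that inner expression.


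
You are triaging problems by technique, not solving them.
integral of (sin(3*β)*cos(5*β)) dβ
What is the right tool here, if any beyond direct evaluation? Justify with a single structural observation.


Technique: a trigonometric identity — two different frequencies multiply in sin(3*β)*cos(5*β); the product-to-sum formula separates them.


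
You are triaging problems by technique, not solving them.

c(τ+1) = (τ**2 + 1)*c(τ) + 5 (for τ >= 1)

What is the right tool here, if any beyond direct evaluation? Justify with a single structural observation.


Diagnosis: a summation factor — it is first-order linear but the coefficient τ**2 + 1 depends on the index, so multiply through by a summation factor to telescope it.


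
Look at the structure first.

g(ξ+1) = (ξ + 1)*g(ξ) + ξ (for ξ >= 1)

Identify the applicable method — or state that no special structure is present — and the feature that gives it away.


Verdict: a summation factor — because the multiplier ξ + 1 is index-dependent, divide through by its running product and sum the resulting differences.


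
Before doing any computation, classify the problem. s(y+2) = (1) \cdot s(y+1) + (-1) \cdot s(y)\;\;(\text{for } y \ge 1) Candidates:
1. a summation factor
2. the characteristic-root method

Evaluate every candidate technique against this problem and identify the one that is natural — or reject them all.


Technique: the characteristic-root method — try a geometric ansatz r^y: constant coefficients turn the recurrence into one polynomial equation in r.
- a summation factor — the recurrence reaches back more than one step, outside the first-order family a summation factor normalizes.
- the characteristic-root method — yes, a natural case for it.


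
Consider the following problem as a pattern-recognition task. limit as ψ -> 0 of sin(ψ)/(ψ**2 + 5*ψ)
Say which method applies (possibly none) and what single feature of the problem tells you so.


Best approach: l'Hôpital's rule (0/0) — the 0/0 form at 0 is the signature situation for l'Hôpital's rule. Known elementary limits would finish this too — the rule just bypasses the case analysis.


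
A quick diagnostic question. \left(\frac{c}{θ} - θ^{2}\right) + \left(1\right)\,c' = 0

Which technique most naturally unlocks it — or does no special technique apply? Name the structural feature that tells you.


Method: a linear integrating factor — linear in the unknown with genuine forcing: multiply through by the exponential of the integrated coefficient and the left side closes into one derivative.


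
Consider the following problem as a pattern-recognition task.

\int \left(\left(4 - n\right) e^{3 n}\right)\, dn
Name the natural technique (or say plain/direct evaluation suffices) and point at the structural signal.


Technique: integration by parts — differentiate 4 - n, integrate e^{3 n}: each pass lowers the polynomial degree, so parts terminates.


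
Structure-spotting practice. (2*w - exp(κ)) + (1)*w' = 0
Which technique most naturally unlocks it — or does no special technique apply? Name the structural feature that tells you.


Verdict: a linear integrating factor — arrange it as w' + 2·w = (the forcing term) and the integrating factor does the rest.


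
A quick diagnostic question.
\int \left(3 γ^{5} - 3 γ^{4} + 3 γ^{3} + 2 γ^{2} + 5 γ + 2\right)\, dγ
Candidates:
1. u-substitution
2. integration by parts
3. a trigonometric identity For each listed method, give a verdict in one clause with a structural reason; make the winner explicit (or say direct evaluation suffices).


Best approach: no special technique — nothing composite, nothing rational, nothing trigonometric — each constant-multiple power of γ integrates by the power rule alone.
- u-substitution — no substitution does more than relabel what direct integration already handles.
- integration by parts — splitting off a factor buys nothing — the integrand integrates directly without parts.
- a trigonometric identity: with no trigonometric functions present, identity rewriting has no target.


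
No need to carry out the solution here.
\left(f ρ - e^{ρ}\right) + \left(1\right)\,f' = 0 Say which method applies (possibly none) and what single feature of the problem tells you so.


Technique: a linear integrating factor — the equation is linear in f with coefficient ρ; multiplying by the integrating factor exp(∫ρ) makes the left side a perfect derivative.


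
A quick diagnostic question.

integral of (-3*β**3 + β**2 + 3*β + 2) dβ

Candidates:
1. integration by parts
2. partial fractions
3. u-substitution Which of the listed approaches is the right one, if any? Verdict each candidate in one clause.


Method: no special technique — scan for structure and find none: constant multiples of powers of β, integrate directly.
- integration by parts — parts would only shuffle a directly integrable integrand.
- partial fractions: the expression is not a ratio of polynomials that decomposes further.
- u-substitution — any workable substitution here is cosmetic — the integrand is already in directly integrable form.


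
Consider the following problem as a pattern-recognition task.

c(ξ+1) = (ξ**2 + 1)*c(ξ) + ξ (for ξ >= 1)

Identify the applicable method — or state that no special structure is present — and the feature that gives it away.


Best approach: a summation factor — an index-dependent multiplier ξ**2 + 1 rules out characteristic roots; a summation factor converts it to a pure difference.


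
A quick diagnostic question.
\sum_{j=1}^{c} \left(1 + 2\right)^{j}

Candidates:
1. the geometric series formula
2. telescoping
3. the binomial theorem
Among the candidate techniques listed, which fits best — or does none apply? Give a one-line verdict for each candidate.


Diagnosis: the geometric series formula — consecutive terms stand in a fixed index-free ratio — the geometric sum formula closes it.
- the geometric series formula: yes, a natural case for it.
- telescoping: in the displayed form, no term reappears at a neighboring index to cancel against.
- the binomial theorem: the terms do not reassemble into a binomial power.


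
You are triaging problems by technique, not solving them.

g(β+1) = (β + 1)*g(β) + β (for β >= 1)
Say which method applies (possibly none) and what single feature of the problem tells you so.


Verdict: a summation factor — first-order linear but the coefficient β + 1 moves with the index — divide by the cumulative product and telescope.


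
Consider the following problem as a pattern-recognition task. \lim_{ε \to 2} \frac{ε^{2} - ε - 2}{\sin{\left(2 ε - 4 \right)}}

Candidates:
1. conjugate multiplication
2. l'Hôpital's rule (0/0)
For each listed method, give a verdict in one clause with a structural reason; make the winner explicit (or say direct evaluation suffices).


Technique: l'Hôpital's rule (0/0) — plug in 2: top and bottom both hit zero, so differentiate each and retry. Known elementary limits would finish this too — the rule just bypasses the case analysis.
- conjugate multiplication: rationalization has no target — no divergent radical difference appears.
- l'Hôpital's rule (0/0): yes, a natural case for it.


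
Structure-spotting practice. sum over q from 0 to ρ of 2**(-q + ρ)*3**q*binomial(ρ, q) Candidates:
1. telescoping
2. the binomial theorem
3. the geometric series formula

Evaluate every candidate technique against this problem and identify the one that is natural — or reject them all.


Diagnosis: the binomial theorem — the binomial coefficients weight matched powers of 3 and 2, which is exactly the expansion of a binomial power.
- telescoping — writing out consecutive terms as given produces no pairwise cancellation.
- the binomial theorem — yes, a natural case for it.
- the geometric series formula — the term-to-term ratio changes with the index, so the geometric formula cannot close it.


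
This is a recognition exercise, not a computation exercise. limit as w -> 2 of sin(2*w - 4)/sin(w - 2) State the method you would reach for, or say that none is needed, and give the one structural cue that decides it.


Diagnosis: l'Hôpital's rule (0/0) — substituting 2 gives 0 over 0; differentiate top and bottom once and re-evaluate. A first-order expansion at the point is an equally standard path; the rule packages it.


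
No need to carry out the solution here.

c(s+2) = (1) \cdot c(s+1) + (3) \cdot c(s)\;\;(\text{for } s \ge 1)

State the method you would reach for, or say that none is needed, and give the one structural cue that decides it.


Technique: the characteristic-root method — constant coefficients and linearity mean the ansatz r^s reduces it to solving the characteristic polynomial.


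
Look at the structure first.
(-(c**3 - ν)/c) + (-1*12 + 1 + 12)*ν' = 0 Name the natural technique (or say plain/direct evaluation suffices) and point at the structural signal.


Diagnosis: a linear integrating factor — the unknown enters only to the first power against a nonzero forcing term — the integrating-factor template applies directly.


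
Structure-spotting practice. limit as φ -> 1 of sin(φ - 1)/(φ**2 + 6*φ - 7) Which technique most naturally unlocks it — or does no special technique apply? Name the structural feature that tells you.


Technique: l'Hôpital's rule (0/0) — plug in 1: top and bottom both hit zero, so differentiate each and retry. A local series expansion at the point resolves it as well; the rule is the packaged version of that step.


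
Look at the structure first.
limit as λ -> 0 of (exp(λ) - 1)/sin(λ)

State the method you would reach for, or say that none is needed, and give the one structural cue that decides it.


Method: l'Hôpital's rule (0/0) — substituting 0 gives 0 over 0; differentiate top and bottom once and re-evaluate. One could equally expand both pieces locally and compare leading terms; the rule does that in one stroke.


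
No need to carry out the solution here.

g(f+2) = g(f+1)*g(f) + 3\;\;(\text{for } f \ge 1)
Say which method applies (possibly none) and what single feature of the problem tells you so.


Technique: no special technique — the new term depends nonlinearly on the old ones, which disqualifies every superposition-based technique.


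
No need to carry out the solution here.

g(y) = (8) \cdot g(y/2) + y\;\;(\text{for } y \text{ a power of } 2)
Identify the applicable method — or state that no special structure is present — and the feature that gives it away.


Technique: the master substitution — the argument contracts 2-fold per step: reindex y exponentially and solve the linear recurrence in the new index.


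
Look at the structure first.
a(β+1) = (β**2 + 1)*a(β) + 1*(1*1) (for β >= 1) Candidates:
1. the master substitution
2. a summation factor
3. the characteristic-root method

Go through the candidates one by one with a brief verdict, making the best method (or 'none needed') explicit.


Verdict: a summation factor — rescale the sequence by the product of the weights β**2 + 1 so far — the recurrence collapses to a plain running sum.
- the master substitution: the recursion shifts the index rather than dividing it.
- a summation factor: yes, a natural case for it.
- the characteristic-root method: an index-dependent weight blocks the pure exponential ansatz.


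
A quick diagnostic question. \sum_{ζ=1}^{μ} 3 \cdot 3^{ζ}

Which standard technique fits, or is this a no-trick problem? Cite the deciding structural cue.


Best approach: the geometric series formula — each term is 3 times the previous one, so the geometric-series formula applies directly.


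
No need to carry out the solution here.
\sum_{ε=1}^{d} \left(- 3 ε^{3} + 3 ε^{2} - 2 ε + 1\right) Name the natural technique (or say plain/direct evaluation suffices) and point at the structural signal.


Method: no special technique — nothing telescopes and nothing is geometric; polynomial terms in ε sum term by term.


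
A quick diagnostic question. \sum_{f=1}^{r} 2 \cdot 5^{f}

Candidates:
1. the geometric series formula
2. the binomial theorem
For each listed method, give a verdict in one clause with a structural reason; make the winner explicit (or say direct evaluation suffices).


Best approach: the geometric series formula — check a ratio of consecutive terms: it is 5, independent of the index, so the geometric formula closes the sum.
- the geometric series formula — applies; the problem has the shape this method handles.
- the binomial theorem — the summand does not match any term pattern of an expanded binomial power.


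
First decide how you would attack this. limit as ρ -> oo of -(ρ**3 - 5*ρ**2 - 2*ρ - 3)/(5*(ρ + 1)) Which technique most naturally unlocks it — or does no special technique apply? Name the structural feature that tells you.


Method: dominant-term comparison — as ρ grows, only the highest-degree terms matter — compare leading terms and read the limit off. Viewed as a single quotient this is an ∞/∞ form — an at-infinity application of l'Hôpital's rule would also resolve it; comparing leading growth reads the answer without differentiating.


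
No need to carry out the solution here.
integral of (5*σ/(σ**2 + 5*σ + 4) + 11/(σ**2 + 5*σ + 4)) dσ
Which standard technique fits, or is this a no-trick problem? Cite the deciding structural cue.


Diagnosis: partial fractions — break σ**2 + 5*σ + 4 into its roots and the integral splits into logarithm-sized bites.


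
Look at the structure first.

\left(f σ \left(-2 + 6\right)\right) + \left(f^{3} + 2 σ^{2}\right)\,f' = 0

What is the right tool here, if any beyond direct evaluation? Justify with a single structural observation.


Diagnosis: the exact-equation method — equality of cross partials is the green light — assemble the potential function term by term.


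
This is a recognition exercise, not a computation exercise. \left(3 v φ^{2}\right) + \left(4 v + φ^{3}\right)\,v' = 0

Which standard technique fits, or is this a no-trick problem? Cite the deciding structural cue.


Best approach: the exact-equation method — 3 v φ^{2} and 4 v + φ^{3} pass the exactness check on the nose, so no integrating factor in φ or v is needed at all.


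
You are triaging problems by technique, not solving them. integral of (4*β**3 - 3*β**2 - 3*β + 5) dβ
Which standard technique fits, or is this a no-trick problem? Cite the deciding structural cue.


Best approach: no special technique — every term is a constant multiple of a power of β; term-wise power-rule integration needs no preliminary transformation.


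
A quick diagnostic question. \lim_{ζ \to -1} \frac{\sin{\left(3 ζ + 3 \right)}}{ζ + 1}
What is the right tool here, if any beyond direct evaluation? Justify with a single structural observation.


Best approach: l'Hôpital's rule (0/0) — numerator and denominator both vanish at -1 — a genuine 0/0 form, which is exactly when l'Hôpital applies. A first-order expansion at the point is an equally standard path; the rule packages it.


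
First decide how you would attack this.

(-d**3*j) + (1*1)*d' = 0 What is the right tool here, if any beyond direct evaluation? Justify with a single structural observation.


Technique: separation of variables — solved for the derivative, the right side splits multiplicatively into a function of each variable alone — divide and integrate each side.


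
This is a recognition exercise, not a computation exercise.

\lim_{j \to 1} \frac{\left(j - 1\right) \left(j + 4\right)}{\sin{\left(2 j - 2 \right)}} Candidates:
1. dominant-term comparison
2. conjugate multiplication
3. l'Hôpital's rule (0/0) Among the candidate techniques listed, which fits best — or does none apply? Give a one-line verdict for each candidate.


Verdict: l'Hôpital's rule (0/0) — substituting 1 gives 0 over 0; differentiate top and bottom once and re-evaluate. The standard small-argument limits would also carry it; the rule is the systematic route.
- dominant-term comparison: no dominant-degree comparison decides it.
- conjugate multiplication — rationalization has no target — no divergent radical difference appears.
- l'Hôpital's rule (0/0): applicable, and directly so.


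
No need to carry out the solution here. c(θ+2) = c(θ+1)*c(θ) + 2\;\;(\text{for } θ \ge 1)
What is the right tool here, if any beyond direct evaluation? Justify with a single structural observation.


Diagnosis: no special technique — once the recursion is nonlinear, characteristic roots, master substitutions, and summation factors are all off the table.


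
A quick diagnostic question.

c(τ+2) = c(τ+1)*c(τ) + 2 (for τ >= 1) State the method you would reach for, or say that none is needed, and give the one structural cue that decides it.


Verdict: no special technique — the update rule curves (it is not linear in the unknown sequence), so no superposition-based closed form attaches — iterate or study it directly.


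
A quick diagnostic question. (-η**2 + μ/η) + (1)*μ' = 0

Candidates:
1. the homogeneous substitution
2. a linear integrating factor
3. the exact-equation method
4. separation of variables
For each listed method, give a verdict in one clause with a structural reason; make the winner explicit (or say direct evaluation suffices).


Verdict: a linear integrating factor — linear in the unknown with genuine forcing: multiply through by the exponential of the integrated coefficient and the left side closes into one derivative.
- the homogeneous substitution: the ratio substitution does not collapse this equation.
- a linear integrating factor: a fit — the right tool for this form.
- the exact-equation method: no potential function has this form as its differential, as written.
- separation of variables: no algebra isolates the independent variable on one side and the unknown on the other.


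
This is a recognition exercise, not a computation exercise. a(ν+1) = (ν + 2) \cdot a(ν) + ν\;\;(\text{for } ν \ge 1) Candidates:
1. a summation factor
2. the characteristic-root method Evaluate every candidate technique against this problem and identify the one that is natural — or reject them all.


Technique: a summation factor — one-term recursion with variable weight ν + 2 is solved by product normalization, not by root-finding.
- a summation factor — yes, a natural case for it.
- the characteristic-root method: the coefficients change with the index, which the root method cannot absorb.


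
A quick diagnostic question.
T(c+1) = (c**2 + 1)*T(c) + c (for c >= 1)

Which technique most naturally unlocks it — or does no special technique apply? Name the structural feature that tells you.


Technique: a summation factor — it is first-order linear but the coefficient c**2 + 1 depends on the index, so multiply through by a summation factor to telescope it.


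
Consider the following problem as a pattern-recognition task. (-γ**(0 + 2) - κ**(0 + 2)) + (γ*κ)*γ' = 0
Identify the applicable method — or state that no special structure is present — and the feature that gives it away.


Method: the homogeneous substitution — scaling κ and γ together leaves the slope fixed — it depends only on γ/κ, so substitute the ratio. Rearranged, this also fits the Bernoulli template directly; the homogeneous substitution reads the structure without the rearrangement.


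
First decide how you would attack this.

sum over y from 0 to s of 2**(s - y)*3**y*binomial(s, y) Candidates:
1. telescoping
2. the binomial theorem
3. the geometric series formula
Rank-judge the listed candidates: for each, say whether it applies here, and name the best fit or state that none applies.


Verdict: the binomial theorem — the summand is term y of a binomial expansion in 3 and 2; the whole sum is a single power.
- telescoping — the terms as presented offer no neighboring cancellation — a telescoping rewrite may exist, but the displayed structure does not hand one over.
- the binomial theorem: a fit — the right tool for this form.
- the geometric series formula — the term-to-term ratio drifts with the index — the one thing the geometric formula cannot absorb.


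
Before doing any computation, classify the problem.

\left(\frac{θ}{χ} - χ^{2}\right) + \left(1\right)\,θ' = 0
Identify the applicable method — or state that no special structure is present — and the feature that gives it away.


Verdict: a linear integrating factor — linear in the unknown with genuine forcing: multiply through by the exponential of the integrated coefficient and the left side closes into one derivative.


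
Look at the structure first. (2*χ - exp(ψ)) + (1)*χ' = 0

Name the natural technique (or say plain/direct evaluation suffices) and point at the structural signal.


Diagnosis: a linear integrating factor — the unknown enters only to the first power against a nonzero forcing term — the integrating-factor template applies directly.


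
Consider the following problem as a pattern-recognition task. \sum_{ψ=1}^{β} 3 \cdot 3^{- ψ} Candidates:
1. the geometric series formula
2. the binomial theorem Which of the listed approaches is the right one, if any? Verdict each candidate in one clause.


Diagnosis: the geometric series formula — consecutive terms stand in a fixed index-free ratio — the geometric sum formula closes it.
- the geometric series formula: applicable, and directly so.
- the binomial theorem — the summand does not match any term pattern of an expanded binomial power.


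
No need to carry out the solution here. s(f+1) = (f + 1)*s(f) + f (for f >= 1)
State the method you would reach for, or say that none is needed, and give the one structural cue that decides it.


Best approach: a summation factor — normalize by the running product of f + 1: the left side becomes a difference, and differences sum.


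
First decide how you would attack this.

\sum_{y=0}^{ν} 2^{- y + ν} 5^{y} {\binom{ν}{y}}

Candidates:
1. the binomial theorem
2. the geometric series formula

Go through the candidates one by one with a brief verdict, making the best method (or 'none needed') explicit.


Best approach: the binomial theorem — terms weighting {\binom{ν}{y}} against matched powers of 5 and 2 reassemble into (5 + 2)^ν by the binomial theorem.
- the binomial theorem — a fit — the right tool for this form.
- the geometric series formula: the term-to-term ratio drifts with the index — the one thing the geometric formula cannot absorb.


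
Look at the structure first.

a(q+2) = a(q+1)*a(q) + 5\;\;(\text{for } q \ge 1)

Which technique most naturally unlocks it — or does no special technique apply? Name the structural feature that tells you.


Diagnosis: no special technique — no ansatz, no master substitution, no summation factor survives the nonlinearity here.


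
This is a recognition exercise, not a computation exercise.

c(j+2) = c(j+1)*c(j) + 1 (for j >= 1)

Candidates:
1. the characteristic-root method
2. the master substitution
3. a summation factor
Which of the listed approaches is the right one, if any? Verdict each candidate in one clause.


Best approach: no special technique — this one you iterate or analyze qualitatively: the nonlinearity defeats linear solution methods.
- the characteristic-root method: the recursion is nonlinear in the sequence values, so no linear-modes ansatz applies.
- the master substitution — no fixed divisor shrinks the index between calls.
- a summation factor — the recursion is nonlinear — outside the first-order linear family a summation factor addresses.


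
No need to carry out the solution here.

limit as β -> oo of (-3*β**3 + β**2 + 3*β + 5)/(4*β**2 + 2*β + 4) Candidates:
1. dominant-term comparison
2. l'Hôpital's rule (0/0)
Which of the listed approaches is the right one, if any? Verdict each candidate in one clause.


Verdict: dominant-term comparison — growth-rate triage: the leading powers of β decide the limit, everything else is noise.
- dominant-term comparison — yes, a natural case for it.
- l'Hôpital's rule (0/0) — no 0/0 form appears: written as one quotient, top and bottom both grow without bound, and the ratio is decided by their leading terms.


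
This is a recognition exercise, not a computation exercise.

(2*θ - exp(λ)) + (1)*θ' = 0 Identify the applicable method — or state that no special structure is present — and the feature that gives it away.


Method: a linear integrating factor — the unknown enters only to the first power against a nonzero forcing term — the integrating-factor template applies directly.


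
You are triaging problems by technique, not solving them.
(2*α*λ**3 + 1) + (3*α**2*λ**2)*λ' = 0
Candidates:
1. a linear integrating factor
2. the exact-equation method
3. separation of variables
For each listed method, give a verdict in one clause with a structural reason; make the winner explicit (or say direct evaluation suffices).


Technique: the exact-equation method — because the two cross partials coincide, the form is conservative as written — recover its potential in (α, λ).
- a linear integrating factor: the unknown enters nonlinearly (through a power, a denominator, or a transcendental function), which the linear integrating-factor recipe cannot absorb as-is — any repair would come from a preliminary substitution, not the factor.
- the exact-equation method: a fit — the right tool for this form.
- separation of variables — the two dependences do not factor apart.


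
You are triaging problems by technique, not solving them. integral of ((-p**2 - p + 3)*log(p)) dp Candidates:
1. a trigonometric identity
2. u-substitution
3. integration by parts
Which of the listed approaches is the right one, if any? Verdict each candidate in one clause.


Method: integration by parts — take log(p) as the piece to differentiate: what remains is a power-rule integral in disguise.
- a trigonometric identity: no sine or cosine appears, so there is nothing for a trigonometric identity to act on.
- u-substitution: no subexpression of the integrand pairs with its own derivative as a factor — individual terms may offer their own substitutions, but any change of variable covering the whole integral would have to be constructed from outside the expression.
- integration by parts — yes — fits the structure here.
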